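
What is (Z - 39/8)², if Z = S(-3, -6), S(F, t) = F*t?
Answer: 11025/64 ≈ 172.27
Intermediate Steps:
Z = 18 (Z = -3*(-6) = 18)
(Z - 39/8)² = (18 - 39/8)² = (105/8)² = 11025/64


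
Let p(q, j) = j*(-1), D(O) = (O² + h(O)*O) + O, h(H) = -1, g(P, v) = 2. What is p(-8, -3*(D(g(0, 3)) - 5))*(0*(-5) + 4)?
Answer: -12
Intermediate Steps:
D(O) = O² (D(O) = (O² - O) + O = O²)
p(q, j) = -j
p(-8, -3*(D(g(0, 3)) - 5))*(0*(-5) + 4) = (-(-3)*(2² - 5))*(0*(-5) + 4) = (-(-3)*(4 - 5))*(0 + 4) = -(-3)*(-1)*4 = -1*3*4 = -3*4 = -12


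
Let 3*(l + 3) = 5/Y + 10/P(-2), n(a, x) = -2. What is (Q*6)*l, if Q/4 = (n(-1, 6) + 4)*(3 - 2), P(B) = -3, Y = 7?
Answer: -3904/21 ≈ -185.90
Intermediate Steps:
Q = 8 (Q = 4*((-2 + 4)*(3 - 2)) = 4*(2*1) = 4*2 = 8)
l = -244/63 (l = -3 + (5/7 + 10/(-3))/3 = -3 + (5*(⅐) + 10*(-⅓))/3 = -3 + (5/7 - 10/3)/3 = -3 + (⅓)*(-55/21) = -3 - 55/63 = -244/63 ≈ -3.8730)
(Q*6)*l = (8*6)*(-244/63) = 48*(-244/63) = -3904/21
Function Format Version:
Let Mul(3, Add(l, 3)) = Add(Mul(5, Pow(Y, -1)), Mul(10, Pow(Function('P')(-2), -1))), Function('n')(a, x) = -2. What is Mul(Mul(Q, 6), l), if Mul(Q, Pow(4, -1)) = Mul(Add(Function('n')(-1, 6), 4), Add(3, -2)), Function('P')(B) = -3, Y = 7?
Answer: Rational(-3904, 21) ≈ -185.90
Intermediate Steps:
Q = 8 (Q = Mul(4, Mul(Add(-2, 4), Add(3, -2))) = Mul(4, Mul(2, 1)) = Mul(4, 2) = 8)
l = Rational(-244, 63) (l = Add(-3, Mul(Rational(1, 3), Add(Mul(5, Pow(7, -1)), Mul(10, Pow(-3, -1))))) = Add(-3, Mul(Rational(1, 3), Add(Mul(5, Rational(1, 7)), Mul(10, Rational(-1, 3))))) = Add(-3, Mul(Rational(1, 3), Add(Rational(5, 7), Rational(-10, 3)))) = Add(-3, Mul(Rational(1, 3), Rational(-55, 21))) = Add(-3, Rational(-55, 63)) = Rational(-244, 63) ≈ -3.8730)
Mul(Mul(Q, 6), l) = Mul(Mul(8, 6), Rational(-244, 63)) = Mul(48, Rational(-244, 63)) = Rational(-3904, 21)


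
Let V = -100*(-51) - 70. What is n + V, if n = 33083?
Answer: 38113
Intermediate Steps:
V = 5030 (V = 5100 - 70 = 5030)
n + V = 33083 + 5030 = 38113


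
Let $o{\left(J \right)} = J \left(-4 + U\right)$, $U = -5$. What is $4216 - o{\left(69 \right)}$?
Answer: $4837$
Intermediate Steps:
$o{\left(J \right)} = - 9 J$ ($o{\left(J \right)} = J \left(-4 - 5\right) = J \left(-9\right) = - 9 J$)
$4216 - o{\left(69 \right)} = 4216 - \left(-9\right) 69 = 4216 - -621 = 4216 + 621 = 4837$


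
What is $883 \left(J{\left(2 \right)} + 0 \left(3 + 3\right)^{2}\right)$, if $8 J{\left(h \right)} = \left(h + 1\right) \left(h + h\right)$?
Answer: $\frac{2649}{2} \approx 1324.5$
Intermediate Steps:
$J{\left(h \right)} = \frac{h \left(1 + h\right)}{4}$ ($J{\left(h \right)} = \frac{\left(h + 1\right) \left(h + h\right)}{8} = \frac{\left(1 + h\right) 2 h}{8} = \frac{2 h \left(1 + h\right)}{8} = \frac{h \left(1 + h\right)}{4}$)
$883 \left(J{\left(2 \right)} + 0 \left(3 + 3\right)^{2}\right) = 883 \left(\frac{1}{4} \cdot 2 \left(1 + 2\right) + 0 \left(3 + 3\right)^{2}\right) = 883 \left(\frac{1}{4} \cdot 2 \cdot 3 + 0 \cdot 6^{2}\right) = 883 \left(\frac{3}{2} + 0 \cdot 36\right) = 883 \left(\frac{3}{2} + 0\right) = 883 \cdot \frac{3}{2} = \frac{2649}{2}$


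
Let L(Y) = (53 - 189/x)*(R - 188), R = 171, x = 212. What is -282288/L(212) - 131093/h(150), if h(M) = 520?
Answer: 6500294813/97655480 ≈ 66.563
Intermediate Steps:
L(Y) = -187799/212 (L(Y) = (53 - 189/212)*(171 - 188) = (53 - 189*1/212)*(-17) = (53 - 189/212)*(-17) = (11047/212)*(-17) = -187799/212)
-282288/L(212) - 131093/h(150) = -282288/(-187799/212) - 131093/520 = -282288*(-212/187799) - 131093*1/520 = 59845056/187799 - 131093/520 = 6500294813/97655480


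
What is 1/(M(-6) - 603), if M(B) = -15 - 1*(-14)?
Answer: -1/604 ≈ -0.0016556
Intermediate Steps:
M(B) = -1 (M(B) = -15 + 14 = -1)
1/(M(-6) - 603) = 1/(-1 - 603) = 1/(-604) = -1/604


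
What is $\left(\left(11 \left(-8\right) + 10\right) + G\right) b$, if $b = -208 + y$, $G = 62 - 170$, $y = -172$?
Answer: $70680$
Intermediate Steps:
$G = -108$ ($G = 62 - 170 = -108$)
$b = -380$ ($b = -208 - 172 = -380$)
$\left(\left(11 \left(-8\right) + 10\right) + G\right) b = \left(\left(11 \left(-8\right) + 10\right) - 108\right) \left(-380\right) = \left(\left(-88 + 10\right) - 108\right) \left(-380\right) = \left(-78 - 108\right) \left(-380\right) = \left(-186\right) \left(-380\right) = 70680$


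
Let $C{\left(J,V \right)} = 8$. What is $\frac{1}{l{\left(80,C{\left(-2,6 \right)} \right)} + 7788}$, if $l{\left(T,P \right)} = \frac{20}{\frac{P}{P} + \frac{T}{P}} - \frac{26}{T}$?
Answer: $\frac{440}{3427377} \approx 0.00012838$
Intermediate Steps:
$l{\left(T,P \right)} = - \frac{26}{T} + \frac{20}{1 + \frac{T}{P}}$ ($l{\left(T,P \right)} = \frac{20}{1 + \frac{T}{P}} - \frac{26}{T} = - \frac{26}{T} + \frac{20}{1 + \frac{T}{P}}$)
$\frac{1}{l{\left(80,C{\left(-2,6 \right)} \right)} + 7788} = \frac{1}{\frac{2 \left(\left(-13\right) 8 - 1040 + 10 \cdot 8 \cdot 80\right)}{80 \left(8 + 80\right)} + 7788} = \frac{1}{2 \cdot \frac{1}{80} \cdot \frac{1}{88} \left(-104 - 1040 + 6400\right) + 7788} = \frac{1}{2 \cdot \frac{1}{80} \cdot \frac{1}{88} \cdot 5256 + 7788} = \frac{1}{\frac{657}{440} + 7788} = \frac{1}{\frac{3427377}{440}} = \frac{440}{3427377}$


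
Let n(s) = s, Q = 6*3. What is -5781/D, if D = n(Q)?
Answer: -1927/6 ≈ -321.17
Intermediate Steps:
Q = 18
D = 18
-5781/D = -5781/18 = -5781*1/18 = -1927/6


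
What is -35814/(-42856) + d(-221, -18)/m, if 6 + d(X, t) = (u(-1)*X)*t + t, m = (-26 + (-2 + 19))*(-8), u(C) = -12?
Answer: -42587999/64284 ≈ -662.50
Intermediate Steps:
m = 72 (m = (-26 + 17)*(-8) = -9*(-8) = 72)
d(X, t) = -6 + t - 12*X*t (d(X, t) = -6 + ((-12*X)*t + t) = -6 + (-12*X*t + t) = -6 + (t - 12*X*t) = -6 + t - 12*X*t)
-35814/(-42856) + d(-221, -18)/m = -35814/(-42856) + (-6 - 18 - 12*(-221)*(-18))/72 = -35814*(-1/42856) + (-6 - 18 - 47736)*(1/72) = 17907/21428 - 47760*1/72 = 17907/21428 - 1990/3 = -42587999/64284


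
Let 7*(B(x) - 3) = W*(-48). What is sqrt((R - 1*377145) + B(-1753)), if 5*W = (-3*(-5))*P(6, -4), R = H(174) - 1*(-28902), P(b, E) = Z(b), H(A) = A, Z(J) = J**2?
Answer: 3*I*sqrt(1899058)/7 ≈ 590.6*I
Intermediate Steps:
P(b, E) = b**2
R = 29076 (R = 174 - 1*(-28902) = 174 + 28902 = 29076)
W = 108 (W = (-3*(-5)*6**2)/5 = (15*36)/5 = (1/5)*540 = 108)
B(x) = -5163/7 (B(x) = 3 + (108*(-48))/7 = 3 + (1/7)*(-5184) = 3 - 5184/7 = -5163/7)
sqrt((R - 1*377145) + B(-1753)) = sqrt((29076 - 1*377145) - 5163/7) = sqrt((29076 - 377145) - 5163/7) = sqrt(-348069 - 5163/7) = sqrt(-2441646/7) = 3*I*sqrt(1899058)/7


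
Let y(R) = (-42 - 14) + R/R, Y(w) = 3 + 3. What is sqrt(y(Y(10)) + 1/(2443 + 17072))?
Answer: 2*I*sqrt(5236479465)/19515 ≈ 7.4162*I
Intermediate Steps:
Y(w) = 6
y(R) = -55 (y(R) = -56 + 1 = -55)
sqrt(y(Y(10)) + 1/(2443 + 17072)) = sqrt(-55 + 1/(2443 + 17072)) = sqrt(-55 + 1/19515) = sqrt(-1073324/19515) = 2*I*sqrt(5236479465)/19515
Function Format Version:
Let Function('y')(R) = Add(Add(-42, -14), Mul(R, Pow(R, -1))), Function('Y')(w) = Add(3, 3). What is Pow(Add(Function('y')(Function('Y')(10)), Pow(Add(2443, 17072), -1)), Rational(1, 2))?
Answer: Mul(Rational(2, 19515), I, Pow(5236479465, Rational(1, 2))) ≈ Mul(7.4162, I)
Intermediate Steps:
Function('Y')(w) = 6
Function('y')(R) = -55 (Function('y')(R) = Add(-56, 1) = -55)
Pow(Add(Function('y')(Function('Y')(10)), Pow(Add(2443, 17072), -1)), Rational(1, 2)) = Pow(Add(-55, Pow(Add(2443, 17072), -1)), Rational(1, 2)) = Pow(Add(-55, Pow(19515, -1)), Rational(1, 2)) = Pow(Add(-55, Rational(1, 19515)), Rational(1, 2)) = Pow(Rational(-1073324, 19515), Rational(1, 2)) = Mul(Rational(2, 19515), I, Pow(5236479465, Rational(1, 2)))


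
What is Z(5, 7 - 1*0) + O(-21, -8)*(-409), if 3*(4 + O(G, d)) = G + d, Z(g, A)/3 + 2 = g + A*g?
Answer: 17111/3 ≈ 5703.7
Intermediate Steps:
Z(g, A) = -6 + 3*g + 3*A*g (Z(g, A) = -6 + 3*(g + A*g) = -6 + (3*g + 3*A*g) = -6 + 3*g + 3*A*g)
O(G, d) = -4 + G/3 + d/3 (O(G, d) = -4 + (G + d)/3 = -4 + (G/3 + d/3) = -4 + G/3 + d/3)
Z(5, 7 - 1*0) + O(-21, -8)*(-409) = (-6 + 3*5 + 3*(7 - 1*0)*5) + (-4 + (⅓)*(-21) + (⅓)*(-8))*(-409) = (-6 + 15 + 3*(7 + 0)*5) + (-4 - 7 - 8/3)*(-409) = (-6 + 15 + 3*7*5) - 41/3*(-409) = (-6 + 15 + 105) + 16769/3 = 114 + 16769/3 = 17111/3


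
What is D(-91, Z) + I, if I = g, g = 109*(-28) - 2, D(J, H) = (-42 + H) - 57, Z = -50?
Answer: -3203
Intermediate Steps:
D(J, H) = -99 + H
g = -3054 (g = -3052 - 2 = -3054)
I = -3054
D(-91, Z) + I = (-99 - 50) - 3054 = -149 - 3054 = -3203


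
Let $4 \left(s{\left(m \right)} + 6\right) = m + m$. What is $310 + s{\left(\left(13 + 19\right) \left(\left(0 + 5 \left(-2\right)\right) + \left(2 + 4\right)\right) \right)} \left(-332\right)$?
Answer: $23550$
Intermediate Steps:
$s{\left(m \right)} = -6 + \frac{m}{2}$ ($s{\left(m \right)} = -6 + \frac{m + m}{4} = -6 + \frac{2 m}{4} = -6 + \frac{m}{2}$)
$310 + s{\left(\left(13 + 19\right) \left(\left(0 + 5 \left(-2\right)\right) + \left(2 + 4\right)\right) \right)} \left(-332\right) = 310 + \left(-6 + \frac{\left(13 + 19\right) \left(\left(0 + 5 \left(-2\right)\right) + \left(2 + 4\right)\right)}{2}\right) \left(-332\right) = 310 + \left(-6 + \frac{32 \left(\left(0 - 10\right) + 6\right)}{2}\right) \left(-332\right) = 310 + \left(-6 + \frac{32 \left(-10 + 6\right)}{2}\right) \left(-332\right) = 310 + \left(-6 + \frac{32 \left(-4\right)}{2}\right) \left(-332\right) = 310 + \left(-6 + \frac{1}{2} \left(-128\right)\right) \left(-332\right) = 310 + \left(-6 - 64\right) \left(-332\right) = 310 - -23240 = 310 + 23240 = 23550$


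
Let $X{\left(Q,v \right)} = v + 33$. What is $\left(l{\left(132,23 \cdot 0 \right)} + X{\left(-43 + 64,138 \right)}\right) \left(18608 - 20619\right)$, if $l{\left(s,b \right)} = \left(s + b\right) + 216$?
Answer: $-1043709$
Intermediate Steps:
$X{\left(Q,v \right)} = 33 + v$
$l{\left(s,b \right)} = 216 + b + s$ ($l{\left(s,b \right)} = \left(b + s\right) + 216 = 216 + b + s$)
$\left(l{\left(132,23 \cdot 0 \right)} + X{\left(-43 + 64,138 \right)}\right) \left(18608 - 20619\right) = \left(\left(216 + 23 \cdot 0 + 132\right) + \left(33 + 138\right)\right) \left(18608 - 20619\right) = \left(\left(216 + 0 + 132\right) + 171\right) \left(-2011\right) = \left(348 + 171\right) \left(-2011\right) = 519 \left(-2011\right) = -1043709$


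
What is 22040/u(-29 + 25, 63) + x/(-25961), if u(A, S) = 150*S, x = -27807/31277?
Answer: 137664233831/59024859705 ≈ 2.3323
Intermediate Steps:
x = -27807/31277 (x = -27807*1/31277 = -27807/31277 ≈ -0.88906)
22040/u(-29 + 25, 63) + x/(-25961) = 22040/((150*63)) - 27807/31277/(-25961) = 22040/9450 - 27807/31277*(-1/25961) = 22040*(1/9450) + 2139/62460169 = 2204/945 + 2139/62460169 = 137664233831/59024859705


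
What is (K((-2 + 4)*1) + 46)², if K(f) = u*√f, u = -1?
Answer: (46 - √2)² ≈ 1987.9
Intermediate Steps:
K(f) = -√f
(K((-2 + 4)*1) + 46)² = (-√((-2 + 4)*1) + 46)² = (-√(2*1) + 46)² = (-√2 + 46)² = (46 - √2)²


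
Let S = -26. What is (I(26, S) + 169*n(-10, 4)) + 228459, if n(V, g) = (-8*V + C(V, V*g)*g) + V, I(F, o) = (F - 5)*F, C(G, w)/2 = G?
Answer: 227315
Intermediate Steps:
C(G, w) = 2*G
I(F, o) = F*(-5 + F) (I(F, o) = (-5 + F)*F = F*(-5 + F))
n(V, g) = -7*V + 2*V*g (n(V, g) = (-8*V + (2*V)*g) + V = (-8*V + 2*V*g) + V = -7*V + 2*V*g)
(I(26, S) + 169*n(-10, 4)) + 228459 = (26*(-5 + 26) + 169*(-10*(-7 + 2*4))) + 228459 = (26*21 + 169*(-10*(-7 + 8))) + 228459 = (546 + 169*(-10*1)) + 228459 = (546 + 169*(-10)) + 228459 = (546 - 1690) + 228459 = -1144 + 228459 = 227315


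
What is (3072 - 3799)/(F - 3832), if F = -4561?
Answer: 727/8393 ≈ 0.086620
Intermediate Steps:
(3072 - 3799)/(F - 3832) = (3072 - 3799)/(-4561 - 3832) = -727/(-8393) = -727*(-1/8393) = 727/8393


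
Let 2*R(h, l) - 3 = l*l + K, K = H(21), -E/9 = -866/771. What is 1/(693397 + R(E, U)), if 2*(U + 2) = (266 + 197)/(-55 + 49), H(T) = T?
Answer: 288/199938961 ≈ 1.4404e-6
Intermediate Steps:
U = -487/12 (U = -2 + ((266 + 197)/(-55 + 49))/2 = -2 + (463/(-6))/2 = -2 + (463*(-⅙))/2 = -2 + (½)*(-463/6) = -2 - 463/12 = -487/12 ≈ -40.583)
E = 2598/257 (E = -(-7794)/771 = -9*(-866/771) = 2598/257 ≈ 10.109)
K = 21
R(h, l) = 12 + l²/2 (R(h, l) = 3/2 + (l*l + 21)/2 = 3/2 + (l² + 21)/2 = 3/2 + (21 + l²)/2 = 3/2 + (21/2 + l²/2) = 12 + l²/2)
1/(693397 + R(E, U)) = 1/(693397 + (12 + (-487/12)²/2)) = 1/(693397 + (12 + (½)*(237169/144))) = 1/(693397 + (12 + 237169/288)) = 1/(693397 + 240625/288) = 1/(199938961/288) = 288/199938961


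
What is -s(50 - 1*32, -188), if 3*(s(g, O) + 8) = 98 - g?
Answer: -56/3 ≈ -18.667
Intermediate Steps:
s(g, O) = 74/3 - g/3 (s(g, O) = -8 + (98 - g)/3 = -8 + (98/3 - g/3) = 74/3 - g/3)
-s(50 - 1*32, -188) = -(74/3 - (50 - 1*32)/3) = -(74/3 - (50 - 32)/3) = -(74/3 - ⅓*18) = -(74/3 - 6) = -1*56/3 = -56/3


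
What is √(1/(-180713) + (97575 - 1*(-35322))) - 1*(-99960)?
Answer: 99960 + 2*√1085010590623570/180713 ≈ 1.0032e+5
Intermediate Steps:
√(1/(-180713) + (97575 - 1*(-35322))) - 1*(-99960) = √(-1/180713 + (97575 + 35322)) + 99960 = √(-1/180713 + 132897) + 99960 = √(24016215560/180713) + 99960 = 2*√1085010590623570/180713 + 99960 = 99960 + 2*√1085010590623570/180713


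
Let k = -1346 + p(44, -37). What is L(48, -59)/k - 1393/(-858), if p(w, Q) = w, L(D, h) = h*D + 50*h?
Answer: 53767/8866 ≈ 6.0644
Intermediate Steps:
L(D, h) = 50*h + D*h (L(D, h) = D*h + 50*h = 50*h + D*h)
k = -1302 (k = -1346 + 44 = -1302)
L(48, -59)/k - 1393/(-858) = -59*(50 + 48)/(-1302) - 1393/(-858) = -59*98*(-1/1302) - 1393*(-1/858) = -5782*(-1/1302) + 1393/858 = 413/93 + 1393/858 = 53767/8866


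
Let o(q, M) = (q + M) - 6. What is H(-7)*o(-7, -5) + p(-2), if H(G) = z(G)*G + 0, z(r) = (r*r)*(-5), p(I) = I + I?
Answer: -30874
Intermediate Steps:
o(q, M) = -6 + M + q (o(q, M) = (M + q) - 6 = -6 + M + q)
p(I) = 2*I
z(r) = -5*r² (z(r) = r²*(-5) = -5*r²)
H(G) = -5*G³ (H(G) = (-5*G²)*G + 0 = -5*G³ + 0 = -5*G³)
H(-7)*o(-7, -5) + p(-2) = (-5*(-7)³)*(-6 - 5 - 7) + 2*(-2) = -5*(-343)*(-18) - 4 = 1715*(-18) - 4 = -30870 - 4 = -30874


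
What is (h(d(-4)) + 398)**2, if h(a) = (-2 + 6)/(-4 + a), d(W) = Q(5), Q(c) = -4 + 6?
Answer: 156816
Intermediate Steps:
Q(c) = 2
d(W) = 2
h(a) = 4/(-4 + a)
(h(d(-4)) + 398)**2 = (4/(-4 + 2) + 398)**2 = (4/(-2) + 398)**2 = (4*(-1/2) + 398)**2 = (-2 + 398)**2 = 396**2 = 156816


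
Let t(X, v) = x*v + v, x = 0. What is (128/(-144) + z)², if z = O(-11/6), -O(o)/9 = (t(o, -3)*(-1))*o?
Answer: 765625/324 ≈ 2363.0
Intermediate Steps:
t(X, v) = v (t(X, v) = 0*v + v = 0 + v = v)
O(o) = -27*o (O(o) = -9*(-3*(-1))*o = -27*o)
z = 99/2 (z = -(-297)/6 = -27*(-11/6) = 99/2 ≈ 49.500)
(128/(-144) + z)² = (128/(-144) + 99/2)² = (128*(-1/144) + 99/2)² = (-8/9 + 99/2)² = (875/18)² = 765625/324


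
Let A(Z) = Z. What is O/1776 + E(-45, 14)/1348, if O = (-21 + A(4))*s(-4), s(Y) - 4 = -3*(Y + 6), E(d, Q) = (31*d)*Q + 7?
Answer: -4328377/299256 ≈ -14.464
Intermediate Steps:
E(d, Q) = 7 + 31*Q*d (E(d, Q) = 31*Q*d + 7 = 7 + 31*Q*d)
s(Y) = -14 - 3*Y (s(Y) = 4 - 3*(Y + 6) = 4 - 3*(6 + Y) = 4 + (-18 - 3*Y) = -14 - 3*Y)
O = 34 (O = (-21 + 4)*(-14 - 3*(-4)) = -17*(-14 + 12) = -17*(-2) = 34)
O/1776 + E(-45, 14)/1348 = 34/1776 + (7 + 31*14*(-45))/1348 = 34*(1/1776) + (7 - 19530)*(1/1348) = 17/888 - 19523*1/1348 = 17/888 - 19523/1348 = -4328377/299256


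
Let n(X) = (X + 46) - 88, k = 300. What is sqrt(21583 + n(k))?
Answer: sqrt(21841) ≈ 147.79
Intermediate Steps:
n(X) = -42 + X (n(X) = (46 + X) - 88 = -42 + X)
sqrt(21583 + n(k)) = sqrt(21583 + (-42 + 300)) = sqrt(21583 + 258) = sqrt(21841)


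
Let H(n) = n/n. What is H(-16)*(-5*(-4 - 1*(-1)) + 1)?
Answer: 16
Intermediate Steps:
H(n) = 1
H(-16)*(-5*(-4 - 1*(-1)) + 1) = 1*(-5*(-4 - 1*(-1)) + 1) = 1*(-5*(-4 + 1) + 1) = 1*(-5*(-3) + 1) = 1*(15 + 1) = 1*16 = 16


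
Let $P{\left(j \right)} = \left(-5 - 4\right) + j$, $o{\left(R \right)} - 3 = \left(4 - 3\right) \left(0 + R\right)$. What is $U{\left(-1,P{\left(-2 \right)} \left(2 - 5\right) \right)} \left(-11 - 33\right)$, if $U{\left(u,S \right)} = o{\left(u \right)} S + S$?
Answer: $-4356$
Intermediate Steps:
$o{\left(R \right)} = 3 + R$ ($o{\left(R \right)} = 3 + \left(4 - 3\right) \left(0 + R\right) = 3 + 1 R = 3 + R$)
$P{\left(j \right)} = -9 + j$
$U{\left(u,S \right)} = S + S \left(3 + u\right)$ ($U{\left(u,S \right)} = \left(3 + u\right) S + S = S \left(3 + u\right) + S = S + S \left(3 + u\right)$)
$U{\left(-1,P{\left(-2 \right)} \left(2 - 5\right) \right)} \left(-11 - 33\right) = \left(-9 - 2\right) \left(2 - 5\right) \left(4 - 1\right) \left(-11 - 33\right) = \left(-11\right) \left(-3\right) 3 \left(-44\right) = 33 \cdot 3 \left(-44\right) = 99 \left(-44\right) = -4356$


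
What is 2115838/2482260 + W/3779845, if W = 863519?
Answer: 202820367161/187651160994 ≈ 1.0808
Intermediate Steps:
2115838/2482260 + W/3779845 = 2115838/2482260 + 863519/3779845 = 2115838*(1/2482260) + 863519*(1/3779845) = 1057919/1241130 + 863519/3779845 = 202820367161/187651160994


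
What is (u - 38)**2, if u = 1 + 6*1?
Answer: 961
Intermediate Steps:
u = 7 (u = 1 + 6 = 7)
(u - 38)**2 = (7 - 38)**2 = (-31)**2 = 961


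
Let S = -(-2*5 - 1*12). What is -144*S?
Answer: -3168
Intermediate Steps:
S = 22 (S = -(-10 - 12) = -1*(-22) = 22)
-144*S = -144*22 = -3168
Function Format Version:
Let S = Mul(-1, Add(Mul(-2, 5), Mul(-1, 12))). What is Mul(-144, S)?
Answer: -3168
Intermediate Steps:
S = 22 (S = Mul(-1, Add(-10, -12)) = Mul(-1, -22) = 22)
Mul(-144, S) = Mul(-144, 22) = -3168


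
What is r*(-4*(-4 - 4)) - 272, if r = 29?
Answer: 656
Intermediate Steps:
r*(-4*(-4 - 4)) - 272 = 29*(-4*(-4 - 4)) - 272 = 29*(-4*(-8)) - 272 = 29*32 - 272 = 928 - 272 = 656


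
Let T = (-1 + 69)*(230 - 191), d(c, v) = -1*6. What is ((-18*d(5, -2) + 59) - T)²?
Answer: 6175225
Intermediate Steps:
d(c, v) = -6
T = 2652 (T = 68*39 = 2652)
((-18*d(5, -2) + 59) - T)² = ((-18*(-6) + 59) - 1*2652)² = ((108 + 59) - 2652)² = (167 - 2652)² = (-2485)² = 6175225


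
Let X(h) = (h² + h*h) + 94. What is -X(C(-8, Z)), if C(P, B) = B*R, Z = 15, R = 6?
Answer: -16294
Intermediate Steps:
C(P, B) = 6*B (C(P, B) = B*6 = 6*B)
X(h) = 94 + 2*h² (X(h) = (h² + h²) + 94 = 2*h² + 94 = 94 + 2*h²)
-X(C(-8, Z)) = -(94 + 2*(6*15)²) = -(94 + 2*90²) = -(94 + 2*8100) = -(94 + 16200) = -1*16294 = -16294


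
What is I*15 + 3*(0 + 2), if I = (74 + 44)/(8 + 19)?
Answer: 644/9 ≈ 71.556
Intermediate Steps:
I = 118/27 ≈ 4.3704
I*15 + 3*(0 + 2) = (118/27)*15 + 3*(0 + 2) = 590/9 + 3*2 = 590/9 + 6 = 644/9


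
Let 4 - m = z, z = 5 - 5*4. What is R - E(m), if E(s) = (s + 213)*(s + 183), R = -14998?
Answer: -61862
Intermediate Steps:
z = -15 (z = 5 - 20 = -15)
m = 19 (m = 4 - 1*(-15) = 4 + 15 = 19)
E(s) = (183 + s)*(213 + s) (E(s) = (213 + s)*(183 + s) = (183 + s)*(213 + s))
R - E(m) = -14998 - (38979 + 19² + 396*19) = -14998 - (38979 + 361 + 7524) = -14998 - 1*46864 = -14998 - 46864 = -61862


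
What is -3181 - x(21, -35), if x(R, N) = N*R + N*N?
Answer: -3671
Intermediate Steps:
x(R, N) = N² + N*R (x(R, N) = N*R + N² = N² + N*R)
-3181 - x(21, -35) = -3181 - (-35)*(-35 + 21) = -3181 - (-35)*(-14) = -3181 - 1*490 = -3181 - 490 = -3671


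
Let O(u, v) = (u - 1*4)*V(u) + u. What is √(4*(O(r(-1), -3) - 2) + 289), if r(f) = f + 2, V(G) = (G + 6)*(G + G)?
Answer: 3*√13 ≈ 10.817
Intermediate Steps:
V(G) = 2*G*(6 + G) (V(G) = (6 + G)*(2*G) = 2*G*(6 + G))
r(f) = 2 + f
O(u, v) = u + 2*u*(-4 + u)*(6 + u) (O(u, v) = (u - 1*4)*(2*u*(6 + u)) + u = (u - 4)*(2*u*(6 + u)) + u = (-4 + u)*(2*u*(6 + u)) + u = 2*u*(-4 + u)*(6 + u) + u = u + 2*u*(-4 + u)*(6 + u))
√(4*(O(r(-1), -3) - 2) + 289) = √(4*((2 - 1)*(-47 + 2*(2 - 1)² + 4*(2 - 1)) - 2) + 289) = √(4*(1*(-47 + 2*1² + 4*1) - 2) + 289) = √(4*(1*(-47 + 2*1 + 4) - 2) + 289) = √(4*(1*(-47 + 2 + 4) - 2) + 289) = √(4*(1*(-41) - 2) + 289) = √(4*(-41 - 2) + 289) = √(4*(-43) + 289) = √(-172 + 289) = √117 = 3*√13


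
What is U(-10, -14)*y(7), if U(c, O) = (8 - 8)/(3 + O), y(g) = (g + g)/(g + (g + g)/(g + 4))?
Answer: 0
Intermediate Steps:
y(g) = 2*g/(g + 2*g/(4 + g)) (y(g) = (2*g)/(g + (2*g)/(4 + g)) = (2*g)/(g + 2*g/(4 + g)) = 2*g/(g + 2*g/(4 + g)))
U(c, O) = 0 (U(c, O) = 0/(3 + O) = 0)
U(-10, -14)*y(7) = 0*(2*(4 + 7)/(6 + 7)) = 0*(2*11/13) = 0*(2*(1/13)*11) = 0*(22/13) = 0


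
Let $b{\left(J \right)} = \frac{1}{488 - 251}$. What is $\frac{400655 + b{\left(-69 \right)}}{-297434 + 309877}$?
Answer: $\frac{94955236}{2948991} \approx 32.199$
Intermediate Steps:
$b{\left(J \right)} = \frac{1}{237}$
$\frac{400655 + b{\left(-69 \right)}}{-297434 + 309877} = \frac{400655 + \frac{1}{237}}{-297434 + 309877} = \frac{94955236}{237 \cdot 12443} = \frac{94955236}{237} \cdot \frac{1}{12443} = \frac{94955236}{2948991}$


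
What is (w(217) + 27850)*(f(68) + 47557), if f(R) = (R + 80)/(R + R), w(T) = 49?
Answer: 45111985525/34 ≈ 1.3268e+9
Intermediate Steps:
f(R) = (80 + R)/(2*R) (f(R) = (80 + R)/((2*R)) = (80 + R)*(1/(2*R)) = (80 + R)/(2*R))
(w(217) + 27850)*(f(68) + 47557) = (49 + 27850)*((½)*(80 + 68)/68 + 47557) = 27899*((½)*(1/68)*148 + 47557) = 27899*(37/34 + 47557) = 27899*(1616975/34) = 45111985525/34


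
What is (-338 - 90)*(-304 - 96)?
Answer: 171200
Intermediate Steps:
(-338 - 90)*(-304 - 96) = -428*(-400) = 171200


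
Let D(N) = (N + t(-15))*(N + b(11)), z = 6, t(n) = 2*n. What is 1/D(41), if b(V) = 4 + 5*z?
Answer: 1/825 ≈ 0.0012121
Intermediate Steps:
b(V) = 34 (b(V) = 4 + 5*6 = 4 + 30 = 34)
D(N) = (-30 + N)*(34 + N) (D(N) = (N + 2*(-15))*(N + 34) = (N - 30)*(34 + N) = (-30 + N)*(34 + N))
1/D(41) = 1/(-1020 + 41² + 4*41) = 1/(-1020 + 1681 + 164) = 1/825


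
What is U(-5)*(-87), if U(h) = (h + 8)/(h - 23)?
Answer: 261/28 ≈ 9.3214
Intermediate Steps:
U(h) = (8 + h)/(-23 + h)
U(-5)*(-87) = ((8 - 5)/(-23 - 5))*(-87) = (3/(-28))*(-87) = -1/28*3*(-87) = -3/28*(-87) = 261/28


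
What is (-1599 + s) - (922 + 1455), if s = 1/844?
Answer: -3355743/844 ≈ -3976.0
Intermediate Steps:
s = 1/844 ≈ 0.0011848
(-1599 + s) - (922 + 1455) = (-1599 + 1/844) - (922 + 1455) = -1349555/844 - 1*2377 = -1349555/844 - 2377 = -3355743/844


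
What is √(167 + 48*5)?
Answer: √407 ≈ 20.174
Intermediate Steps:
√(167 + 48*5) = √(167 + 240) = √407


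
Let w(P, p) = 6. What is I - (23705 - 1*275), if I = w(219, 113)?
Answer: -23424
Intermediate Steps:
I = 6
I - (23705 - 1*275) = 6 - (23705 - 1*275) = 6 - (23705 - 275) = 6 - 1*23430 = 6 - 23430 = -23424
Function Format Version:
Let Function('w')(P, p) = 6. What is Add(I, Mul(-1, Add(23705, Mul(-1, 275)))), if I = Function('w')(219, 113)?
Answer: -23424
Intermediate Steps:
I = 6
Add(I, Mul(-1, Add(23705, Mul(-1, 275)))) = Add(6, Mul(-1, Add(23705, Mul(-1, 275)))) = Add(6, Mul(-1, Add(23705, -275))) = Add(6, Mul(-1, 23430)) = Add(6, -23430) = -23424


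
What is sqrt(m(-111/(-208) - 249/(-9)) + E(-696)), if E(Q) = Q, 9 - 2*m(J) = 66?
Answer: 3*I*sqrt(322)/2 ≈ 26.917*I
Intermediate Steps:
m(J) = -57/2 (m(J) = 9/2 - 1/2*66 = 9/2 - 33 = -57/2)
sqrt(m(-111/(-208) - 249/(-9)) + E(-696)) = sqrt(-57/2 - 696) = sqrt(-1449/2) = 3*I*sqrt(322)/2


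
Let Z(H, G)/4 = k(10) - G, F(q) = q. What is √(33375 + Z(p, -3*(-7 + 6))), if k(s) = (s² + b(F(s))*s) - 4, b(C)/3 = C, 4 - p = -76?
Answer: 3*√3883 ≈ 186.94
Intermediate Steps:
p = 80 (p = 4 - 1*(-76) = 4 + 76 = 80)
b(C) = 3*C
k(s) = -4 + 4*s² (k(s) = (s² + (3*s)*s) - 4 = (s² + 3*s²) - 4 = 4*s² - 4 = -4 + 4*s²)
Z(H, G) = 1584 - 4*G (Z(H, G) = 4*((-4 + 4*10²) - G) = 4*((-4 + 4*100) - G) = 4*((-4 + 400) - G) = 4*(396 - G) = 1584 - 4*G)
√(33375 + Z(p, -3*(-7 + 6))) = √(33375 + (1584 - (-12)*(-7 + 6))) = √(33375 + (1584 - (-12)*(-1))) = √(33375 + (1584 - 4*3)) = √(33375 + (1584 - 12)) = √(33375 + 1572) = √34947 = 3*√3883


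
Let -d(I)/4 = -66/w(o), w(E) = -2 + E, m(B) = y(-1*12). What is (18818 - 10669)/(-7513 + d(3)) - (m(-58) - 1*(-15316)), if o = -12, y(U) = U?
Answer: -806929835/52723 ≈ -15305.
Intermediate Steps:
m(B) = -12 (m(B) = -1*12 = -12)
d(I) = -132/7 (d(I) = -(-264)/(-2 - 12) = -(-264)/(-14) = -(-264)*(-1)/14 = -4*33/7 = -132/7)
(18818 - 10669)/(-7513 + d(3)) - (m(-58) - 1*(-15316)) = (18818 - 10669)/(-7513 - 132/7) - (-12 - 1*(-15316)) = 8149/(-52723/7) - (-12 + 15316) = 8149*(-7/52723) - 1*15304 = -57043/52723 - 15304 = -806929835/52723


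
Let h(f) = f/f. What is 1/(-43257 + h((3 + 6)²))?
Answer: -1/43256 ≈ -2.3118e-5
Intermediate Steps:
h(f) = 1
1/(-43257 + h((3 + 6)²)) = 1/(-43257 + 1) = 1/(-43256) = -1/43256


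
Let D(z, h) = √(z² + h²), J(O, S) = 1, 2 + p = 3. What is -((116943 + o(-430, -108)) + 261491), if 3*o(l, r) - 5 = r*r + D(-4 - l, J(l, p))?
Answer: -1146971/3 - √181477/3 ≈ -3.8247e+5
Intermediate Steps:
p = 1 (p = -2 + 3 = 1)
D(z, h) = √(h² + z²)
o(l, r) = 5/3 + r²/3 + √(1 + (-4 - l)²)/3 (o(l, r) = 5/3 + (r*r + √(1² + (-4 - l)²))/3 = 5/3 + (r² + √(1 + (-4 - l)²))/3 = 5/3 + (r²/3 + √(1 + (-4 - l)²)/3) = 5/3 + r²/3 + √(1 + (-4 - l)²)/3)
-((116943 + o(-430, -108)) + 261491) = -((116943 + (5/3 + (⅓)*(-108)² + √(1 + (4 - 430)²)/3)) + 261491) = -((116943 + (5/3 + (⅓)*11664 + √(1 + (-426)²)/3)) + 261491) = -((116943 + (5/3 + 3888 + √(1 + 181476)/3)) + 261491) = -((116943 + (5/3 + 3888 + √181477/3)) + 261491) = -((116943 + (11669/3 + √181477/3)) + 261491) = -((362498/3 + √181477/3) + 261491) = -(1146971/3 + √181477/3) = -1146971/3 - √181477/3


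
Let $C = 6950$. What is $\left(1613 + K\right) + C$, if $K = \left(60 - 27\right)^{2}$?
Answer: $9652$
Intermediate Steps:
$K = 1089$ ($K = 33^{2} = 1089$)
$\left(1613 + K\right) + C = \left(1613 + 1089\right) + 6950 = 2702 + 6950 = 9652$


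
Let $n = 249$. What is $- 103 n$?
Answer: $-25647$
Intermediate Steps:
$- 103 n = \left(-103\right) 249 = -25647$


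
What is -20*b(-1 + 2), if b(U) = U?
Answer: -20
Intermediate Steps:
-20*b(-1 + 2) = -20*(-1 + 2) = -20*1 = -20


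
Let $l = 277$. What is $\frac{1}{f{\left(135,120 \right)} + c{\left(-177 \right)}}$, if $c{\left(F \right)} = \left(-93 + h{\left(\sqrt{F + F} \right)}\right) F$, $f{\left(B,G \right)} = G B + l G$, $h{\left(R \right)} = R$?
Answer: $\frac{21967}{1451344089} + \frac{59 i \sqrt{354}}{1451344089} \approx 1.5136 \cdot 10^{-5} + 7.6486 \cdot 10^{-7} i$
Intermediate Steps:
$f{\left(B,G \right)} = 277 G + B G$ ($f{\left(B,G \right)} = G B + 277 G = B G + 277 G = 277 G + B G$)
$c{\left(F \right)} = F \left(-93 + \sqrt{2} \sqrt{F}\right)$ ($c{\left(F \right)} = \left(-93 + \sqrt{F + F}\right) F = \left(-93 + \sqrt{2 F}\right) F = \left(-93 + \sqrt{2} \sqrt{F}\right) F = F \left(-93 + \sqrt{2} \sqrt{F}\right)$)
$\frac{1}{f{\left(135,120 \right)} + c{\left(-177 \right)}} = \frac{1}{120 \left(277 + 135\right) - 177 \left(-93 + \sqrt{2} \sqrt{-177}\right)} = \frac{1}{120 \cdot 412 - 177 \left(-93 + \sqrt{2} i \sqrt{177}\right)} = \frac{1}{49440 - 177 \left(-93 + i \sqrt{354}\right)} = \frac{1}{49440 + \left(16461 - 177 i \sqrt{354}\right)} = \frac{1}{65901 - 177 i \sqrt{354}}$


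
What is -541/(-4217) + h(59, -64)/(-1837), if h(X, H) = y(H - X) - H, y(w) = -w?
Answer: 18658/704239 ≈ 0.026494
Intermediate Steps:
h(X, H) = X - 2*H (h(X, H) = -(H - X) - H = (X - H) - H = X - 2*H)
-541/(-4217) + h(59, -64)/(-1837) = -541/(-4217) + (59 - 2*(-64))/(-1837) = -541*(-1/4217) + (59 + 128)*(-1/1837) = 541/4217 + 187*(-1/1837) = 541/4217 - 17/167 = 18658/704239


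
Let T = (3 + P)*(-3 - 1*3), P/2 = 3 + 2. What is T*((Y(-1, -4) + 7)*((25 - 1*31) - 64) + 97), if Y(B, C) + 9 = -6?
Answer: -51246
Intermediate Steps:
Y(B, C) = -15 (Y(B, C) = -9 - 6 = -15)
P = 10 (P = 2*(3 + 2) = 2*5 = 10)
T = -78 (T = (3 + 10)*(-3 - 1*3) = 13*(-3 - 3) = 13*(-6) = -78)
T*((Y(-1, -4) + 7)*((25 - 1*31) - 64) + 97) = -78*((-15 + 7)*((25 - 1*31) - 64) + 97) = -78*(-8*((25 - 31) - 64) + 97) = -78*(-8*(-6 - 64) + 97) = -78*(-8*(-70) + 97) = -78*(560 + 97) = -78*657 = -51246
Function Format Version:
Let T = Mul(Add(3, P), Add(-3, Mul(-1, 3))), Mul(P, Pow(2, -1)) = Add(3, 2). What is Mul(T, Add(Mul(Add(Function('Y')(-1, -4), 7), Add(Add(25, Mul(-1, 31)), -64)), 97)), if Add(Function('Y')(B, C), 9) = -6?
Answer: -51246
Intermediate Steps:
Function('Y')(B, C) = -15 (Function('Y')(B, C) = Add(-9, -6) = -15)
P = 10 (P = Mul(2, Add(3, 2)) = Mul(2, 5) = 10)
T = -78 (T = Mul(Add(3, 10), Add(-3, Mul(-1, 3))) = Mul(13, Add(-3, -3)) = Mul(13, -6) = -78)
Mul(T, Add(Mul(Add(Function('Y')(-1, -4), 7), Add(Add(25, Mul(-1, 31)), -64)), 97)) = Mul(-78, Add(Mul(Add(-15, 7), Add(Add(25, Mul(-1, 31)), -64)), 97)) = Mul(-78, Add(Mul(-8, Add(Add(25, -31), -64)), 97)) = Mul(-78, Add(Mul(-8, Add(-6, -64)), 97)) = Mul(-78, Add(Mul(-8, -70), 97)) = Mul(-78, Add(560, 97)) = Mul(-78, 657) = -51246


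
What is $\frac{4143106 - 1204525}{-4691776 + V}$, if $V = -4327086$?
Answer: $- \frac{2938581}{9018862} \approx -0.32583$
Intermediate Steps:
$\frac{4143106 - 1204525}{-4691776 + V} = \frac{4143106 - 1204525}{-4691776 - 4327086} = \frac{2938581}{-9018862} = 2938581 \left(- \frac{1}{9018862}\right) = - \frac{2938581}{9018862}$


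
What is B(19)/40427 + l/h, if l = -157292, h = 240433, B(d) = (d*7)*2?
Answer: -6294888506/9719984891 ≈ -0.64762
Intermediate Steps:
B(d) = 14*d (B(d) = (7*d)*2 = 14*d)
B(19)/40427 + l/h = (14*19)/40427 - 157292/240433 = 266*(1/40427) - 157292*1/240433 = 266/40427 - 157292/240433 = -6294888506/9719984891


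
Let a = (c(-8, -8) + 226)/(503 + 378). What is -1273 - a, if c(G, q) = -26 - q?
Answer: -1121721/881 ≈ -1273.2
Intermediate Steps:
a = 208/881 (a = ((-26 - 1*(-8)) + 226)/(503 + 378) = ((-26 + 8) + 226)/881 = (-18 + 226)*(1/881) = 208*(1/881) = 208/881 ≈ 0.23610)
-1273 - a = -1273 - 1*208/881 = -1273 - 208/881 = -1121721/881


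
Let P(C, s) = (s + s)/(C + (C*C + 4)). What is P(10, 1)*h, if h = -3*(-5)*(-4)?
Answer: -20/19 ≈ -1.0526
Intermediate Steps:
h = -60 (h = 15*(-4) = -60)
P(C, s) = 2*s/(4 + C + C²) (P(C, s) = (2*s)/(C + (C² + 4)) = (2*s)/(C + (4 + C²)) = (2*s)/(4 + C + C²) = 2*s/(4 + C + C²))
P(10, 1)*h = (2*1/(4 + 10 + 10²))*(-60) = (2*1/(4 + 10 + 100))*(-60) = (2*1/114)*(-60) = (2*1*(1/114))*(-60) = (1/57)*(-60) = -20/19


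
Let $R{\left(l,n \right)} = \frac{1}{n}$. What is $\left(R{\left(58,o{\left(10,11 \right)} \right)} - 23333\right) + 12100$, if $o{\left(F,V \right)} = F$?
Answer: $- \frac{112329}{10} \approx -11233.0$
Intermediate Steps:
$\left(R{\left(58,o{\left(10,11 \right)} \right)} - 23333\right) + 12100 = \left(\frac{1}{10} - 23333\right) + 12100 = - \frac{233329}{10} + 12100 = - \frac{112329}{10}$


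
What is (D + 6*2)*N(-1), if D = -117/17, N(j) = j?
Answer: -87/17 ≈ -5.1176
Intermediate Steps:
D = -117/17 (D = -117*1/17 = -117/17 ≈ -6.8824)
(D + 6*2)*N(-1) = (-117/17 + 6*2)*(-1) = (-117/17 + 12)*(-1) = (87/17)*(-1) = -87/17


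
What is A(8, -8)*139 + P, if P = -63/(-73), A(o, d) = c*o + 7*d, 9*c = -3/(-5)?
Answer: -8441359/1095 ≈ -7709.0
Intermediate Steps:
c = 1/15 (c = (-3/(-5))/9 = (-3*(-⅕))/9 = (⅑)*(⅗) = 1/15 ≈ 0.066667)
A(o, d) = 7*d + o/15 (A(o, d) = o/15 + 7*d = 7*d + o/15)
P = 63/73 (P = -63*(-1/73) = 63/73 ≈ 0.86301)
A(8, -8)*139 + P = (7*(-8) + (1/15)*8)*139 + 63/73 = (-56 + 8/15)*139 + 63/73 = -832/15*139 + 63/73 = -115648/15 + 63/73 = -8441359/1095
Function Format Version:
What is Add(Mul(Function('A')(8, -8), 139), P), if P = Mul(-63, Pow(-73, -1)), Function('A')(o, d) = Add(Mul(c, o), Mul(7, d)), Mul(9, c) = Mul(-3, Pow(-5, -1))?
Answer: Rational(-8441359, 1095) ≈ -7709.0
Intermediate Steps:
c = Rational(1, 15) (c = Mul(Rational(1, 9), Mul(-3, Pow(-5, -1))) = Mul(Rational(1, 9), Mul(-3, Rational(-1, 5))) = Mul(Rational(1, 9), Rational(3, 5)) = Rational(1, 15) ≈ 0.066667)
Function('A')(o, d) = Add(Mul(7, d), Mul(Rational(1, 15), o)) (Function('A')(o, d) = Add(Mul(Rational(1, 15), o), Mul(7, d)) = Add(Mul(7, d), Mul(Rational(1, 15), o)))
P = Rational(63, 73) (P = Mul(-63, Rational(-1, 73)) = Rational(63, 73) ≈ 0.86301)
Add(Mul(Function('A')(8, -8), 139), P) = Add(Mul(Add(Mul(7, -8), Mul(Rational(1, 15), 8)), 139), Rational(63, 73)) = Add(Mul(Add(-56, Rational(8, 15)), 139), Rational(63, 73)) = Add(Mul(Rational(-832, 15), 139), Rational(63, 73)) = Add(Rational(-115648, 15), Rational(63, 73)) = Rational(-8441359, 1095)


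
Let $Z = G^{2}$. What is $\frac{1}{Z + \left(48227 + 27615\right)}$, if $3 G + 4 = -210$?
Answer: $\frac{9}{728374} \approx 1.2356 \cdot 10^{-5}$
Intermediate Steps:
$G = - \frac{214}{3}$ ($G = - \frac{4}{3} + \frac{1}{3} \left(-210\right) = - \frac{4}{3} - 70 = - \frac{214}{3} \approx -71.333$)
$Z = \frac{45796}{9}$ ($Z = \left(- \frac{214}{3}\right)^{2} = \frac{45796}{9} \approx 5088.4$)
$\frac{1}{Z + \left(48227 + 27615\right)} = \frac{1}{\frac{45796}{9} + \left(48227 + 27615\right)} = \frac{1}{\frac{45796}{9} + 75842} = \frac{1}{\frac{728374}{9}} = \frac{9}{728374}$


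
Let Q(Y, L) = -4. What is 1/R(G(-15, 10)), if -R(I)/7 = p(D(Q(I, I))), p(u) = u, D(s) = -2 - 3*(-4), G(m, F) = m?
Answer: -1/70 ≈ -0.014286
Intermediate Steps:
D(s) = 10 (D(s) = -2 + 12 = 10)
R(I) = -70 (R(I) = -7*10 = -70)
1/R(G(-15, 10)) = 1/(-70) = -1/70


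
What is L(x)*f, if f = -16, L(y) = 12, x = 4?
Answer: -192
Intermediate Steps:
L(x)*f = 12*(-16) = -192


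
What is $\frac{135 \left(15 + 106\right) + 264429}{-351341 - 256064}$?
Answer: $- \frac{280764}{607405} \approx -0.46224$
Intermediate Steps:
$\frac{135 \left(15 + 106\right) + 264429}{-351341 - 256064} = \frac{135 \cdot 121 + 264429}{-607405} = \left(16335 + 264429\right) \left(- \frac{1}{607405}\right) = 280764 \left(- \frac{1}{607405}\right) = - \frac{280764}{607405}$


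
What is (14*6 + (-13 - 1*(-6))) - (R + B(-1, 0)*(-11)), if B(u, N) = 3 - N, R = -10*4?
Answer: 150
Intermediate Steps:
R = -40
(14*6 + (-13 - 1*(-6))) - (R + B(-1, 0)*(-11)) = (14*6 + (-13 - 1*(-6))) - (-40 + (3 - 1*0)*(-11)) = (84 + (-13 + 6)) - (-40 + (3 + 0)*(-11)) = (84 - 7) - (-40 + 3*(-11)) = 77 - (-40 - 33) = 77 - 1*(-73) = 77 + 73 = 150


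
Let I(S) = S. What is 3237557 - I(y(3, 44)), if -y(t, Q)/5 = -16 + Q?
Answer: 3237697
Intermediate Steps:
y(t, Q) = 80 - 5*Q (y(t, Q) = -5*(-16 + Q) = 80 - 5*Q)
3237557 - I(y(3, 44)) = 3237557 - (80 - 5*44) = 3237557 - (80 - 220) = 3237557 - 1*(-140) = 3237557 + 140 = 3237697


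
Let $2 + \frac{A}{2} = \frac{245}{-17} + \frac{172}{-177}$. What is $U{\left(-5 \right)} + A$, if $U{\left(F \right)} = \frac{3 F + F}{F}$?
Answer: $- \frac{92578}{3009} \approx -30.767$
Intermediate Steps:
$U{\left(F \right)} = 4$ ($U{\left(F \right)} = \frac{4 F}{F} = 4$)
$A = - \frac{104614}{3009}$ ($A = -4 + 2 \left(\frac{245}{-17} + \frac{172}{-177}\right) = -4 + 2 \left(245 \left(- \frac{1}{17}\right) + 172 \left(- \frac{1}{177}\right)\right) = -4 + 2 \left(- \frac{245}{17} - \frac{172}{177}\right) = -4 + 2 \left(- \frac{46289}{3009}\right) = -4 - \frac{92578}{3009} = - \frac{104614}{3009} \approx -34.767$)
$U{\left(-5 \right)} + A = 4 - \frac{104614}{3009} = - \frac{92578}{3009}$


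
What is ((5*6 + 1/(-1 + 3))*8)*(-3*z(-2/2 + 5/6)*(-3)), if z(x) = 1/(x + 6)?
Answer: 13176/35 ≈ 376.46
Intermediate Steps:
z(x) = 1/(6 + x)
((5*6 + 1/(-1 + 3))*8)*(-3*z(-2/2 + 5/6)*(-3)) = ((5*6 + 1/(-1 + 3))*8)*(-3/(6 + (-2/2 + 5/6))*(-3)) = ((30 + 1/2)*8)*(-3/(6 + (-2*½ + 5*(⅙)))*(-3)) = ((30 + ½)*8)*(-3/(6 + (-1 + ⅚))*(-3)) = ((61/2)*8)*(-3/(6 - ⅙)*(-3)) = 244*(-3/35/6*(-3)) = 244*(-3*6/35*(-3)) = 244*(-18/35*(-3)) = 244*(54/35) = 13176/35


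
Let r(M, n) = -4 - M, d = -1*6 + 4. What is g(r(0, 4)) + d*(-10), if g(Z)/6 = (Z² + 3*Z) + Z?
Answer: 20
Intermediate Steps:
d = -2 (d = -6 + 4 = -2)
g(Z) = 6*Z² + 24*Z (g(Z) = 6*((Z² + 3*Z) + Z) = 6*(Z² + 4*Z) = 6*Z² + 24*Z)
g(r(0, 4)) + d*(-10) = 6*(-4 - 1*0)*(4 + (-4 - 1*0)) - 2*(-10) = 6*(-4 + 0)*(4 + (-4 + 0)) + 20 = 6*(-4)*(4 - 4) + 20 = 6*(-4)*0 + 20 = 0 + 20 = 20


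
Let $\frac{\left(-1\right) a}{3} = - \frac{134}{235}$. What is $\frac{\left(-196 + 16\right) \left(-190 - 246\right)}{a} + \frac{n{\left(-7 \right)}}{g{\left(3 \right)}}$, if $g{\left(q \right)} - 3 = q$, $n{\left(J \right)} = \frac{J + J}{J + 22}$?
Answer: $\frac{138320531}{3015} \approx 45877.0$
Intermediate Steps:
$a = \frac{402}{235}$ ($a = - 3 \left(- \frac{134}{235}\right) = - 3 \left(\left(-134\right) \frac{1}{235}\right) = \left(-3\right) \left(- \frac{134}{235}\right) = \frac{402}{235} \approx 1.7106$)
$n{\left(J \right)} = \frac{2 J}{22 + J}$
$g{\left(q \right)} = 3 + q$
$\frac{\left(-196 + 16\right) \left(-190 - 246\right)}{a} + \frac{n{\left(-7 \right)}}{g{\left(3 \right)}} = \frac{\left(-196 + 16\right) \left(-190 - 246\right)}{\frac{402}{235}} + \frac{2 \left(-7\right) \frac{1}{22 - 7}}{3 + 3} = \left(-180\right) \left(-436\right) \frac{235}{402} + \frac{2 \left(-7\right) \frac{1}{15}}{6} = 78480 \cdot \frac{235}{402} + 2 \left(-7\right) \frac{1}{15} \cdot \frac{1}{6} = \frac{3073800}{67} - \frac{7}{45} = \frac{138320531}{3015}$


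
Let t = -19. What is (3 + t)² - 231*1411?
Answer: -325685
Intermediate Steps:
(3 + t)² - 231*1411 = (3 - 19)² - 231*1411 = (-16)² - 325941 = 256 - 325941 = -325685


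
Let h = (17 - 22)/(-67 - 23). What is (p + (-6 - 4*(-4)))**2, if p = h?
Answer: 32761/324 ≈ 101.11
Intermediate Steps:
h = 1/18 (h = -5/(-90) = -5*(-1/90) = 1/18 ≈ 0.055556)
p = 1/18 ≈ 0.055556
(p + (-6 - 4*(-4)))**2 = (1/18 + (-6 - 4*(-4)))**2 = (1/18 + (-6 + 16))**2 = (1/18 + 10)**2 = (181/18)**2 = 32761/324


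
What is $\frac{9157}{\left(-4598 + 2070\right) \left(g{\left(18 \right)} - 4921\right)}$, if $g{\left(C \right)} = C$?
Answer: $\frac{9157}{12394784} \approx 0.00073878$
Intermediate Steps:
$\frac{9157}{\left(-4598 + 2070\right) \left(g{\left(18 \right)} - 4921\right)} = \frac{9157}{\left(-4598 + 2070\right) \left(18 - 4921\right)} = \frac{9157}{\left(-2528\right) \left(-4903\right)} = \frac{9157}{12394784}$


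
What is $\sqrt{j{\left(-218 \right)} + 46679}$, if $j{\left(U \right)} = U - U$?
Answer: $\sqrt{46679} \approx 216.05$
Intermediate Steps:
$j{\left(U \right)} = 0$
$\sqrt{j{\left(-218 \right)} + 46679} = \sqrt{0 + 46679} = \sqrt{46679}$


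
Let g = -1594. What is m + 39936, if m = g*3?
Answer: 35154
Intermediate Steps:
m = -4782 (m = -1594*3 = -4782)
m + 39936 = -4782 + 39936 = 35154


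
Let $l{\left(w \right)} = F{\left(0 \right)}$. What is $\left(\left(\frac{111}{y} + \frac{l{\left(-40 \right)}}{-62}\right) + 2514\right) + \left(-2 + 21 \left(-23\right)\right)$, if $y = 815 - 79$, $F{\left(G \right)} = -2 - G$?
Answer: $\frac{46297841}{22816} \approx 2029.2$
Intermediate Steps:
$y = 736$
$l{\left(w \right)} = -2$ ($l{\left(w \right)} = -2 - 0 = -2 + 0 = -2$)
$\left(\left(\frac{111}{y} + \frac{l{\left(-40 \right)}}{-62}\right) + 2514\right) + \left(-2 + 21 \left(-23\right)\right) = \left(\left(\frac{111}{736} - \frac{2}{-62}\right) + 2514\right) + \left(-2 + 21 \left(-23\right)\right) = \left(\left(111 \cdot \frac{1}{736} - - \frac{1}{31}\right) + 2514\right) - 485 = \left(\left(\frac{111}{736} + \frac{1}{31}\right) + 2514\right) - 485 = \left(\frac{4177}{22816} + 2514\right) - 485 = \frac{57363601}{22816} - 485 = \frac{46297841}{22816}$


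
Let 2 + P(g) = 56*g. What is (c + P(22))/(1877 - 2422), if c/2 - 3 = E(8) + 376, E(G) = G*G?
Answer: -2116/545 ≈ -3.8826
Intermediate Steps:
E(G) = G²
P(g) = -2 + 56*g
c = 886 (c = 6 + 2*(8² + 376) = 6 + 2*(64 + 376) = 6 + 2*440 = 6 + 880 = 886)
(c + P(22))/(1877 - 2422) = (886 + (-2 + 56*22))/(1877 - 2422) = (886 + (-2 + 1232))/(-545) = (886 + 1230)*(-1/545) = 2116*(-1/545) = -2116/545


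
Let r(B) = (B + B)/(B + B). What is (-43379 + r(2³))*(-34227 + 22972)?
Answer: 488219390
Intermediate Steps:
r(B) = 1 (r(B) = (2*B)/((2*B)) = (2*B)*(1/(2*B)) = 1)
(-43379 + r(2³))*(-34227 + 22972) = (-43379 + 1)*(-34227 + 22972) = -43378*(-11255) = 488219390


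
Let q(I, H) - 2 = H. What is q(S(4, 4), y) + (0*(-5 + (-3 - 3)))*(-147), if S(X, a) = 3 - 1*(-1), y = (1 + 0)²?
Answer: 3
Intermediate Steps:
y = 1 (y = 1² = 1)
S(X, a) = 4 (S(X, a) = 3 + 1 = 4)
q(I, H) = 2 + H
q(S(4, 4), y) + (0*(-5 + (-3 - 3)))*(-147) = (2 + 1) + (0*(-5 + (-3 - 3)))*(-147) = 3 + (0*(-5 - 6))*(-147) = 3 + (0*(-11))*(-147) = 3 + 0*(-147) = 3 + 0 = 3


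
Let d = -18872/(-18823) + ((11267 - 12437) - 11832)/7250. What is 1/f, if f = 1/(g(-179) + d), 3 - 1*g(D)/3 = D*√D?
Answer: 80020436/9747625 + 537*I*√179 ≈ 8.2092 + 7184.6*I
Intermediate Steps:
g(D) = 9 - 3*D^(3/2) (g(D) = 9 - 3*D*√D = 9 - 3*D^(3/2))
d = -7708189/9747625 (d = -18872*(-1/18823) + (-1170 - 11832)*(1/7250) = 2696/2689 - 13002*1/7250 = 2696/2689 - 6501/3625 = -7708189/9747625 ≈ -0.79078)
f = 1/(80020436/9747625 + 537*I*√179) (f = 1/((9 - (-537)*I*√179) - 7708189/9747625) = 1/((9 + 537*I*√179) - 7708189/9747625) = 1/(80020436/9747625 + 537*I*√179) ≈ 1.59e-7 - 0.00013919*I)
1/f = 1/(780009202464500/4904557106628809051971 - 51023695716515625*I*√179/4904557106628809051971)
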